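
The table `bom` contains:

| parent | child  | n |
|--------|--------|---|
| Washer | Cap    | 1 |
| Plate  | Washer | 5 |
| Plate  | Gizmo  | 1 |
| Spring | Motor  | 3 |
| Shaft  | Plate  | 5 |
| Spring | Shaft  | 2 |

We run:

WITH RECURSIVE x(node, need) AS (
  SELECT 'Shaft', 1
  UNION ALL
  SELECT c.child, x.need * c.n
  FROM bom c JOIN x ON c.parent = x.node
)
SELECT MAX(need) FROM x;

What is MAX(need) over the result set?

Base: (Shaft, need=1).
Iteration 1: components of {Shaft} -> Plate = 1*5 = 5.
Iteration 2: components of {Plate} -> Gizmo = 5*1 = 5, Washer = 5*5 = 25.
Iteration 3: components of {Gizmo,Washer} -> Cap = 25*1 = 25.
Iteration 4: no further components; recursion stops.
need values: 1, 5, 5, 25, 25; the maximum is 25.

25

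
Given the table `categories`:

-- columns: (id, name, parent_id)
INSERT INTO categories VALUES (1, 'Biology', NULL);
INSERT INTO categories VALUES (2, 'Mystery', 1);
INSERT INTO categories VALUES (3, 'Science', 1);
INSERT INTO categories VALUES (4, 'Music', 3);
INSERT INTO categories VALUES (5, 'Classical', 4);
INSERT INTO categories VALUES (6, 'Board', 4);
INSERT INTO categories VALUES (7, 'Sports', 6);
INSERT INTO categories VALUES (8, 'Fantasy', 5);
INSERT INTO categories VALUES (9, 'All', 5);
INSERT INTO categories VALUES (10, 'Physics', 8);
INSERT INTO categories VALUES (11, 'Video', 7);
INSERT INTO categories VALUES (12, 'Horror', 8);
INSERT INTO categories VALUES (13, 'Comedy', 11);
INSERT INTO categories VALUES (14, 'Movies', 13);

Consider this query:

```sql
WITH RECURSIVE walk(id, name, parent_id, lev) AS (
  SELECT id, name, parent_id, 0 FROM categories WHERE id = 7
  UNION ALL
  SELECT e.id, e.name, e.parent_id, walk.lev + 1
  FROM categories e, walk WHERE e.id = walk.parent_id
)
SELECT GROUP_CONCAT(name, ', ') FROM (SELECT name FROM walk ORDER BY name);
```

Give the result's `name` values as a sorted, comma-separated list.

Base: id=7 (Sports), parent_id=6, lev 0.
Iteration 1: join on id=6 -> Board (id 6, parent_id=4, lev 1).
Iteration 2: join on id=4 -> Music (id 4, parent_id=3, lev 2).
Iteration 3: join on id=3 -> Science (id 3, parent_id=1, lev 3).
Iteration 4: join on id=1 -> Biology (id 1, parent_id=NULL, lev 4).
Iteration 5: parent_id is NULL; no match; recursion stops.

Biology, Board, Music, Science, Sports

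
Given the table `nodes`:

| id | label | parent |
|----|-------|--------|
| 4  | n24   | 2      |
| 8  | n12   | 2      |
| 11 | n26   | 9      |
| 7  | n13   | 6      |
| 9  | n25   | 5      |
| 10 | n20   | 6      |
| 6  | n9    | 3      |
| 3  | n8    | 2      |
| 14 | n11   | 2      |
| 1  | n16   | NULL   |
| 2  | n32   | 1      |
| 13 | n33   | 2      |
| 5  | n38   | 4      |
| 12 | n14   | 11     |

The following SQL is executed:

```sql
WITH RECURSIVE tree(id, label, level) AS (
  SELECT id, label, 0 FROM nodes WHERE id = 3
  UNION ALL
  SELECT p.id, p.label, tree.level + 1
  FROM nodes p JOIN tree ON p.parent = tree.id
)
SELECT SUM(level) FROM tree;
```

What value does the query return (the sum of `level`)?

Base: id=3 (n8) at level 0.
Iteration 1: rows with parent in {3} -> n9 (id 6, level 1).
Iteration 2: rows with parent in {6} -> n13 (id 7, level 2), n20 (id 10, level 2).
Iteration 3: no rows with parent in {7,10}; recursion stops.
SUM(level) = 0 + 1 + 2 + 2 = 5.

5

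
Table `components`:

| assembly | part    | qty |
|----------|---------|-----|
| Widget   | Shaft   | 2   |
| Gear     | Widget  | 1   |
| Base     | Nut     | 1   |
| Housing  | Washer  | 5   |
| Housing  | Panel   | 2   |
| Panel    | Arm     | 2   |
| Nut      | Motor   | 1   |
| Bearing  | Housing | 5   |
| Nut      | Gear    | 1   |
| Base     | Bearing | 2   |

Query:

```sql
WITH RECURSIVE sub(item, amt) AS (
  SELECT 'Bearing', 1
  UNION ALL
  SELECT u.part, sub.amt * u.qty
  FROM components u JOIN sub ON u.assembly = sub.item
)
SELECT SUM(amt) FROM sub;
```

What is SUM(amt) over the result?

61

Base: (Bearing, amt=1).
Iteration 1: components of {Bearing} -> Housing = 1*5 = 5.
Iteration 2: components of {Housing} -> Panel = 5*2 = 10, Washer = 5*5 = 25.
Iteration 3: components of {Panel,Washer} -> Arm = 10*2 = 20.
Iteration 4: no further components; recursion stops.
SUM(amt) = 1 + 5 + 25 + 10 + 20 = 61.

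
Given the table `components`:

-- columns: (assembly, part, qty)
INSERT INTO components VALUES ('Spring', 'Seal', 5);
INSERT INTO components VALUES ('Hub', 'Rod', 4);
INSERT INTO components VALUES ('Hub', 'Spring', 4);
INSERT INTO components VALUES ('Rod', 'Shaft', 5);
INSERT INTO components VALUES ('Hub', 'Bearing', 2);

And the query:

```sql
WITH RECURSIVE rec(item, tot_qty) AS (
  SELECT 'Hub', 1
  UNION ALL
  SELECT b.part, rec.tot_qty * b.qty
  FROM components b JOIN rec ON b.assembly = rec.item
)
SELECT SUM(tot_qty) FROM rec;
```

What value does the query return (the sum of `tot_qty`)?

Base: (Hub, tot_qty=1).
Iteration 1: components of {Hub} -> Bearing = 1*2 = 2, Rod = 1*4 = 4, Spring = 1*4 = 4.
Iteration 2: components of {Bearing,Rod,Spring} -> Seal = 4*5 = 20, Shaft = 4*5 = 20.
Iteration 3: no further components; recursion stops.
SUM(tot_qty) = 1 + 4 + 2 + 4 + 20 + 20 = 51.

51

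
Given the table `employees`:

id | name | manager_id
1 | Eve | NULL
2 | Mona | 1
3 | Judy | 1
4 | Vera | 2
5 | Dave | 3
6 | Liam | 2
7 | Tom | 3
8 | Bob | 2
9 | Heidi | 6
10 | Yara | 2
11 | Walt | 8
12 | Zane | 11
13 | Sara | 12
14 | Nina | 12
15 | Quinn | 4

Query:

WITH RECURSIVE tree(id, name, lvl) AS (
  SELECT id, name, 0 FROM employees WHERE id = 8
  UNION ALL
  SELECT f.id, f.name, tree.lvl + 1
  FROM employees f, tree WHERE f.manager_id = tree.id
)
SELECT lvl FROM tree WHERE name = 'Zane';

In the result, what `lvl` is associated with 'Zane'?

Base: id=8 (Bob) at lvl 0.
Iteration 1: rows with manager_id in {8} -> Walt (id 11, lvl 1).
Iteration 2: rows with manager_id in {11} -> Zane (id 12, lvl 2).
Iteration 3: rows with manager_id in {12} -> Sara (id 13, lvl 3), Nina (id 14, lvl 3).
Iteration 4: no rows with manager_id in {13,14}; recursion stops.

2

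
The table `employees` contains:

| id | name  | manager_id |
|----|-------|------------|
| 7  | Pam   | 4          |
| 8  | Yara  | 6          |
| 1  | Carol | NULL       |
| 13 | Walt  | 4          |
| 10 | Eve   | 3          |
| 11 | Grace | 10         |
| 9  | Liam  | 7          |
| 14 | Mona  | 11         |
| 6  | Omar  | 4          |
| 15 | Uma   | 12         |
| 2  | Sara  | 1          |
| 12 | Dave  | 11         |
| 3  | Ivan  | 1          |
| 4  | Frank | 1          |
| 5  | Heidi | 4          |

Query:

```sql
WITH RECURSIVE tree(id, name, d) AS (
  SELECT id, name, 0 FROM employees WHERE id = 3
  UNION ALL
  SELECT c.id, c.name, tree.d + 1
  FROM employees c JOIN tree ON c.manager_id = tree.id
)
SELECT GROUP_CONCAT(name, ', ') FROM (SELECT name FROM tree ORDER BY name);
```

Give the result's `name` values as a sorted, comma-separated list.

Dave, Eve, Grace, Ivan, Mona, Uma

Base: id=3 (Ivan) at d 0.
Iteration 1: rows with manager_id in {3} -> Eve (id 10, d 1).
Iteration 2: rows with manager_id in {10} -> Grace (id 11, d 2).
Iteration 3: rows with manager_id in {11} -> Dave (id 12, d 3), Mona (id 14, d 3).
Iteration 4: rows with manager_id in {12,14} -> Uma (id 15, d 4).
Iteration 5: no rows with manager_id in {15}; recursion stops.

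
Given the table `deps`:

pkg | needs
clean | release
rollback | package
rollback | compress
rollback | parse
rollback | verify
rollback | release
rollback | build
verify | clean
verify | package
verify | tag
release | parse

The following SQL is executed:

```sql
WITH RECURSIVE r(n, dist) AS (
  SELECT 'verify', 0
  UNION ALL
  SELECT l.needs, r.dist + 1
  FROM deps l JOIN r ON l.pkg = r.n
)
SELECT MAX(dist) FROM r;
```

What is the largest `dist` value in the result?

3

Base: (verify, dist=0).
Iteration 1: edges from {verify} -> (clean, dist=1), (package, dist=1), (tag, dist=1).
Iteration 2: edges from {clean,package,tag} -> (release, dist=2).
Iteration 3: edges from {release} -> (parse, dist=3).
Iteration 4: no outgoing edges from {parse}; recursion stops.
dist values: 0, 1, 1, 1, 2, 3; the maximum is 3.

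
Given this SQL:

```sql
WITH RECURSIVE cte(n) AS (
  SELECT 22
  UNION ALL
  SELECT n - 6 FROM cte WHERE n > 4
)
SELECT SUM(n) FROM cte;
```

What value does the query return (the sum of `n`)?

52

Base: n=22.
Iteration 1: 22 > 4 holds -> n = 22 - 6 = 16.
Iteration 2: 16 > 4 holds -> n = 16 - 6 = 10.
Iteration 3: 10 > 4 holds -> n = 10 - 6 = 4.
Iteration 4: 4 > 4 fails; recursion stops.
SUM(n) = 22 + 16 + 10 + 4 = 52.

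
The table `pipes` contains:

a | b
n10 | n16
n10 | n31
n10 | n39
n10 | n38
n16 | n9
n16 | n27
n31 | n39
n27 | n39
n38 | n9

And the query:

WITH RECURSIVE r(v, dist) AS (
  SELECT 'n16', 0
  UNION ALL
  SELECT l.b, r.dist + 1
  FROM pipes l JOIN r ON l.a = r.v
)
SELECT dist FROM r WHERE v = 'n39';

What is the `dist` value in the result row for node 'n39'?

Base: (n16, dist=0).
Iteration 1: edges from {n16} -> (n27, dist=1), (n9, dist=1).
Iteration 2: edges from {n27,n9} -> (n39, dist=2).
Iteration 3: no outgoing edges from {n39}; recursion stops.

2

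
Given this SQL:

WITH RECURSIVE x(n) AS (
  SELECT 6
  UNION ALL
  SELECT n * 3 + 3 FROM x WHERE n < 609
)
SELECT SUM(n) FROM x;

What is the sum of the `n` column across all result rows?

Base: n=6.
Iteration 1: 6 < 609 holds -> n = 6 * 3 + 3 = 21.
Iteration 2: 21 < 609 holds -> n = 21 * 3 + 3 = 66.
Iteration 3: 66 < 609 holds -> n = 66 * 3 + 3 = 201.
Iteration 4: 201 < 609 holds -> n = 201 * 3 + 3 = 606.
Iteration 5: 606 < 609 holds -> n = 606 * 3 + 3 = 1821.
Iteration 6: 1821 < 609 fails; recursion stops.
SUM(n) = 6 + 21 + 66 + 201 + 606 + 1821 = 2721.

2721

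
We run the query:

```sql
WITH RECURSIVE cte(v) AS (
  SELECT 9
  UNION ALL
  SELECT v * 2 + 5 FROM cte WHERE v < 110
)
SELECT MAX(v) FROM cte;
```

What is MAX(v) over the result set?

Base: v=9.
Iteration 1: 9 < 110 holds -> v = 9 * 2 + 5 = 23.
Iteration 2: 23 < 110 holds -> v = 23 * 2 + 5 = 51.
Iteration 3: 51 < 110 holds -> v = 51 * 2 + 5 = 107.
Iteration 4: 107 < 110 holds -> v = 107 * 2 + 5 = 219.
Iteration 5: 219 < 110 fails; recursion stops.
v values: 9, 23, 51, 107, 219; the maximum is 219.

219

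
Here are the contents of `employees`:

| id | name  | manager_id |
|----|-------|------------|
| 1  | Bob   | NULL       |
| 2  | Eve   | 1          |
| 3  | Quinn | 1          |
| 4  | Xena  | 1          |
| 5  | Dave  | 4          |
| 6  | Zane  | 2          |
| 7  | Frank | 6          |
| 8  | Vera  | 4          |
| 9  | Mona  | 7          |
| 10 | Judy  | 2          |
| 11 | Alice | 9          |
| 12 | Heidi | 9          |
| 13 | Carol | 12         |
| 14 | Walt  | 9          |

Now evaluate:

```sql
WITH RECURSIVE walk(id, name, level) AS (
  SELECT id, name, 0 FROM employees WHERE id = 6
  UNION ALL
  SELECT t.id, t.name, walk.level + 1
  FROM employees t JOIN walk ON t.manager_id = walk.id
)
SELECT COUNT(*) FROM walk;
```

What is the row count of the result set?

7

Base: id=6 (Zane) at level 0.
Iteration 1: rows with manager_id in {6} -> Frank (id 7, level 1).
Iteration 2: rows with manager_id in {7} -> Mona (id 9, level 2).
Iteration 3: rows with manager_id in {9} -> Alice (id 11, level 3), Heidi (id 12, level 3), Walt (id 14, level 3).
Iteration 4: rows with manager_id in {11,12,14} -> Carol (id 13, level 4).
Iteration 5: no rows with manager_id in {13}; recursion stops.
Total rows emitted: 7.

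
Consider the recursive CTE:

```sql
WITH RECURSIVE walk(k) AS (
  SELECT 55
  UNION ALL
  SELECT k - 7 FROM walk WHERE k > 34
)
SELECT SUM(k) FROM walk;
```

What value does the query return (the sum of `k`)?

Base: k=55.
Iteration 1: 55 > 34 holds -> k = 55 - 7 = 48.
Iteration 2: 48 > 34 holds -> k = 48 - 7 = 41.
Iteration 3: 41 > 34 holds -> k = 41 - 7 = 34.
Iteration 4: 34 > 34 fails; recursion stops.
SUM(k) = 55 + 48 + 41 + 34 = 178.

178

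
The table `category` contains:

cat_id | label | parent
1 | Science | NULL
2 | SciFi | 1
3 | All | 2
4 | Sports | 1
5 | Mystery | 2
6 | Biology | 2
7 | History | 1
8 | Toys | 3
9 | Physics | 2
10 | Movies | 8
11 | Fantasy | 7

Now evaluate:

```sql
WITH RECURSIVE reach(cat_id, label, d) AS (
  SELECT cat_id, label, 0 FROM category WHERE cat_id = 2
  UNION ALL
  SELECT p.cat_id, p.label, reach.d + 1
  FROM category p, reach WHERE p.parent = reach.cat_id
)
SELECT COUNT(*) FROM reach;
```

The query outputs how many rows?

7

Base: cat_id=2 (SciFi) at d 0.
Iteration 1: rows with parent in {2} -> All (id 3, d 1), Mystery (id 5, d 1), Biology (id 6, d 1), Physics (id 9, d 1).
Iteration 2: rows with parent in {3,5,6,9} -> Toys (id 8, d 2).
Iteration 3: rows with parent in {8} -> Movies (id 10, d 3).
Iteration 4: no rows with parent in {10}; recursion stops.
Total rows emitted: 7.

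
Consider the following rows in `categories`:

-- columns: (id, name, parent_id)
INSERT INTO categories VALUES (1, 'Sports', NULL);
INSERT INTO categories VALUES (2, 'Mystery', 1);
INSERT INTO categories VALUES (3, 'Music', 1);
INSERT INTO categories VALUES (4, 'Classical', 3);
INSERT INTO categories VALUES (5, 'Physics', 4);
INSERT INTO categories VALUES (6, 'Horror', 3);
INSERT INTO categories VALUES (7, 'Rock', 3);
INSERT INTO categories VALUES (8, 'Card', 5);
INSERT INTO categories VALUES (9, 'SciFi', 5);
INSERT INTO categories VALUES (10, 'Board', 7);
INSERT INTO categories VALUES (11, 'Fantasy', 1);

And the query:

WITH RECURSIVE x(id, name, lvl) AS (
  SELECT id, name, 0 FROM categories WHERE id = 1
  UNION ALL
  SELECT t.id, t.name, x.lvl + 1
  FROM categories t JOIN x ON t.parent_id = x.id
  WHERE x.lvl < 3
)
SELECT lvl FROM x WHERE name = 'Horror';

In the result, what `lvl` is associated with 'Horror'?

2

Base: id=1 (Sports) at lvl 0.
Iteration 1: rows with parent_id in {1} -> Mystery (id 2, lvl 1), Music (id 3, lvl 1), Fantasy (id 11, lvl 1).
Iteration 2: rows with parent_id in {2,3,11} -> Classical (id 4, lvl 2), Horror (id 6, lvl 2), Rock (id 7, lvl 2).
Iteration 3: rows with parent_id in {4,6,7} -> Physics (id 5, lvl 3), Board (id 10, lvl 3).
Iteration 4: lvl < 3 fails for all current rows; recursion stops.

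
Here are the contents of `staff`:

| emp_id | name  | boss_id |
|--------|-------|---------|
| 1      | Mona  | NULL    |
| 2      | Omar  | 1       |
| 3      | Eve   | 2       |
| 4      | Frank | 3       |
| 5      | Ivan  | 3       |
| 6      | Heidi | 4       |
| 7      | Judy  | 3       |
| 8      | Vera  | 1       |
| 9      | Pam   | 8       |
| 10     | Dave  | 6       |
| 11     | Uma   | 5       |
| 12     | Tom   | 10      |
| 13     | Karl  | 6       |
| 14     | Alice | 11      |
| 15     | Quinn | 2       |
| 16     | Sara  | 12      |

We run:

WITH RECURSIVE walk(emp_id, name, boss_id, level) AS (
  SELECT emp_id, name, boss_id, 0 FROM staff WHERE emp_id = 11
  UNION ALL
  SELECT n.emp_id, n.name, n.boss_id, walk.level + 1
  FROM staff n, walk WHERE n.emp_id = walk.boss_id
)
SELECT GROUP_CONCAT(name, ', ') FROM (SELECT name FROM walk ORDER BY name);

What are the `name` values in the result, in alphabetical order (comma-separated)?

Base: emp_id=11 (Uma), boss_id=5, level 0.
Iteration 1: join on emp_id=5 -> Ivan (id 5, boss_id=3, level 1).
Iteration 2: join on emp_id=3 -> Eve (id 3, boss_id=2, level 2).
Iteration 3: join on emp_id=2 -> Omar (id 2, boss_id=1, level 3).
Iteration 4: join on emp_id=1 -> Mona (id 1, boss_id=NULL, level 4).
Iteration 5: boss_id is NULL; no match; recursion stops.

Eve, Ivan, Mona, Omar, Uma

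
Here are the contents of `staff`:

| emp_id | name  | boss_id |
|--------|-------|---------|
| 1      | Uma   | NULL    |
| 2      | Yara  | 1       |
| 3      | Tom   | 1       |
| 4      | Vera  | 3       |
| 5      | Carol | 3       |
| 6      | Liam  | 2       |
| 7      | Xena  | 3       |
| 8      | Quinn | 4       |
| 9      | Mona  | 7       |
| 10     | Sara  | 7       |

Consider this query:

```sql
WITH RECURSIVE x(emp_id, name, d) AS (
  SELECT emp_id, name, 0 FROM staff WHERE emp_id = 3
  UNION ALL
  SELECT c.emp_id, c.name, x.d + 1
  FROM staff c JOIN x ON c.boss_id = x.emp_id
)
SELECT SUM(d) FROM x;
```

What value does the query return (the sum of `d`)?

Base: emp_id=3 (Tom) at d 0.
Iteration 1: rows with boss_id in {3} -> Vera (id 4, d 1), Carol (id 5, d 1), Xena (id 7, d 1).
Iteration 2: rows with boss_id in {4,5,7} -> Quinn (id 8, d 2), Mona (id 9, d 2), Sara (id 10, d 2).
Iteration 3: no rows with boss_id in {8,9,10}; recursion stops.
SUM(d) = 0 + 1 + 1 + 1 + 2 + 2 + 2 = 9.

9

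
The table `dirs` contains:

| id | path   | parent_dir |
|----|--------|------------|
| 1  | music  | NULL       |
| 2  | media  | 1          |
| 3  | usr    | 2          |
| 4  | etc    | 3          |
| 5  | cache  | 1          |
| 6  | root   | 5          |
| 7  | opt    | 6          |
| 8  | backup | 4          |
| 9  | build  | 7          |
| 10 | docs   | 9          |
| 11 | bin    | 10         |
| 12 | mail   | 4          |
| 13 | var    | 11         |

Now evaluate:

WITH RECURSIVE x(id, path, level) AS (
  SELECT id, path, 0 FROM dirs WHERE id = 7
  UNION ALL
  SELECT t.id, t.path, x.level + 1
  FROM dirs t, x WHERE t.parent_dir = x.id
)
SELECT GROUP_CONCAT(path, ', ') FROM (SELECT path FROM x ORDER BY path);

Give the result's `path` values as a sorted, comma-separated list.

bin, build, docs, opt, var

Base: id=7 (opt) at level 0.
Iteration 1: rows with parent_dir in {7} -> build (id 9, level 1).
Iteration 2: rows with parent_dir in {9} -> docs (id 10, level 2).
Iteration 3: rows with parent_dir in {10} -> bin (id 11, level 3).
Iteration 4: rows with parent_dir in {11} -> var (id 13, level 4).
Iteration 5: no rows with parent_dir in {13}; recursion stops.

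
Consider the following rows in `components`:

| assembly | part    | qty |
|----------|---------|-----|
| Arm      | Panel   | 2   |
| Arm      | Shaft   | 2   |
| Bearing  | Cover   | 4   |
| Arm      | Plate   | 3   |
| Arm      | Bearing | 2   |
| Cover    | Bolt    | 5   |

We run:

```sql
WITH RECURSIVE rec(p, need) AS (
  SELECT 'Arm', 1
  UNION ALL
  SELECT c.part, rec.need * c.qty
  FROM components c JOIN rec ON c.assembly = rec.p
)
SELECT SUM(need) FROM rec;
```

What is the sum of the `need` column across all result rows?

Base: (Arm, need=1).
Iteration 1: components of {Arm} -> Bearing = 1*2 = 2, Panel = 1*2 = 2, Plate = 1*3 = 3, Shaft = 1*2 = 2.
Iteration 2: components of {Bearing,Panel,Plate,Shaft} -> Cover = 2*4 = 8.
Iteration 3: components of {Cover} -> Bolt = 8*5 = 40.
Iteration 4: no further components; recursion stops.
SUM(need) = 1 + 2 + 2 + 2 + 3 + 8 + 40 = 58.

58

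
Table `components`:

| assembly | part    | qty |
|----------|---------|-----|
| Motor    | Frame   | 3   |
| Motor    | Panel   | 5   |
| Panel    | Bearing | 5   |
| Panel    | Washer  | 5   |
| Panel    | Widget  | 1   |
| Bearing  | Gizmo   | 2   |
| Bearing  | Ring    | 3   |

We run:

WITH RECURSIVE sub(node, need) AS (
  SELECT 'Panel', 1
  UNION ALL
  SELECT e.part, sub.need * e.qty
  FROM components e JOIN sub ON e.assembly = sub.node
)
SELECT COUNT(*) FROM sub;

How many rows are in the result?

6

Base: (Panel, need=1).
Iteration 1: components of {Panel} -> Bearing = 1*5 = 5, Washer = 1*5 = 5, Widget = 1*1 = 1.
Iteration 2: components of {Bearing,Washer,Widget} -> Gizmo = 5*2 = 10, Ring = 5*3 = 15.
Iteration 3: no further components; recursion stops.
Total rows emitted: 6.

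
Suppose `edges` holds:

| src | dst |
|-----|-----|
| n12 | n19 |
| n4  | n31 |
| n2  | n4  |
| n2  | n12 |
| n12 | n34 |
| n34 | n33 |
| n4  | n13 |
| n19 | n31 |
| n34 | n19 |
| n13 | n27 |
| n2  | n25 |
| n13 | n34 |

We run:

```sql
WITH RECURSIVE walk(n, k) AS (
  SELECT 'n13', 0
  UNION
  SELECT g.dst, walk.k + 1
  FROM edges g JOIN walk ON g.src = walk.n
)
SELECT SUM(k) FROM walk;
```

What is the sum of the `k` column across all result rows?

Base: (n13, k=0).
Iteration 1: edges from {n13} -> (n27, k=1), (n34, k=1).
Iteration 2: edges from {n27,n34} -> (n19, k=2), (n33, k=2).
Iteration 3: edges from {n19,n33} -> (n31, k=3).
Iteration 4: no outgoing edges from {n31}; recursion stops.
SUM(k) = 0 + 1 + 1 + 2 + 2 + 3 = 9.

9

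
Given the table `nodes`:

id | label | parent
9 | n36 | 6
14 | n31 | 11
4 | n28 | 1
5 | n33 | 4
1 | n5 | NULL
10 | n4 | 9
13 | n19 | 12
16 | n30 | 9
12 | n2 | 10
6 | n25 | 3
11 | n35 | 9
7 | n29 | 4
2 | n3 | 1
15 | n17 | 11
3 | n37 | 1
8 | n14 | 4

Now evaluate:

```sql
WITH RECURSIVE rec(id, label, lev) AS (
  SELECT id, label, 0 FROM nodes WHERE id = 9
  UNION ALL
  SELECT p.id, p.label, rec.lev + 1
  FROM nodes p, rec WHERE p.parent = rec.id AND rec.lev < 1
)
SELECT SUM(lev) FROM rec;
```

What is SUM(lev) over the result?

3

Base: id=9 (n36) at lev 0.
Iteration 1: rows with parent in {9} -> n4 (id 10, lev 1), n35 (id 11, lev 1), n30 (id 16, lev 1).
Iteration 2: lev < 1 fails for all current rows; recursion stops.
SUM(lev) = 0 + 1 + 1 + 1 = 3.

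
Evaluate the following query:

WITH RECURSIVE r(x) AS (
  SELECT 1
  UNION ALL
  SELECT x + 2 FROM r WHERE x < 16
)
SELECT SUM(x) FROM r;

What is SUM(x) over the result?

81

Base: x=1.
Iteration 1: 1 < 16 holds -> x = 1 + 2 = 3.
Iteration 2: 3 < 16 holds -> x = 3 + 2 = 5.
Iteration 3: 5 < 16 holds -> x = 5 + 2 = 7.
Iteration 4: 7 < 16 holds -> x = 7 + 2 = 9.
Iteration 5: 9 < 16 holds -> x = 9 + 2 = 11.
Iteration 6: 11 < 16 holds -> x = 11 + 2 = 13.
Iteration 7: 13 < 16 holds -> x = 13 + 2 = 15.
Iteration 8: 15 < 16 holds -> x = 15 + 2 = 17.
Iteration 9: 17 < 16 fails; recursion stops.
SUM(x) = 1 + 3 + 5 + 7 + 9 + 11 + 13 + 15 + 17 = 81.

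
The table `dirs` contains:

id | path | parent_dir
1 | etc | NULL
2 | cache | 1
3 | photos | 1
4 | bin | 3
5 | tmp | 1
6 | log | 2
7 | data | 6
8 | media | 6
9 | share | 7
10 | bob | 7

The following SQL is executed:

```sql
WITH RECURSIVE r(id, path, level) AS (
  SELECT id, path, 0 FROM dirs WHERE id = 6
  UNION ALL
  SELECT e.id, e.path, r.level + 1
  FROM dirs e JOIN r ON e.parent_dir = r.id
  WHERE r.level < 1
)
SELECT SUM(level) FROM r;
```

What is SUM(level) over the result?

2

Base: id=6 (log) at level 0.
Iteration 1: rows with parent_dir in {6} -> data (id 7, level 1), media (id 8, level 1).
Iteration 2: level < 1 fails for all current rows; recursion stops.
SUM(level) = 0 + 1 + 1 = 2.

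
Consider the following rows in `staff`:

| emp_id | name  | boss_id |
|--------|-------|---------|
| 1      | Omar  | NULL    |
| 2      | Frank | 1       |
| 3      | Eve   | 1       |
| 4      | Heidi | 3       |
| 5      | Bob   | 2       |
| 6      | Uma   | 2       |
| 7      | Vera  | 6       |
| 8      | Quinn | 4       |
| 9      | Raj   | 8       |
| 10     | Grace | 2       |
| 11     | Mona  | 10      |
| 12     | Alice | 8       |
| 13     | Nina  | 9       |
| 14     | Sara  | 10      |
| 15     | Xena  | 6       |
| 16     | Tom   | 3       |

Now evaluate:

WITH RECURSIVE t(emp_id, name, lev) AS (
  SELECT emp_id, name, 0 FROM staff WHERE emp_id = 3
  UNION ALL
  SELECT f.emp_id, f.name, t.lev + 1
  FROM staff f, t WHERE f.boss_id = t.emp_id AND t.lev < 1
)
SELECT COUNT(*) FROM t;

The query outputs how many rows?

3

Base: emp_id=3 (Eve) at lev 0.
Iteration 1: rows with boss_id in {3} -> Heidi (id 4, lev 1), Tom (id 16, lev 1).
Iteration 2: lev < 1 fails for all current rows; recursion stops.
Total rows emitted: 3.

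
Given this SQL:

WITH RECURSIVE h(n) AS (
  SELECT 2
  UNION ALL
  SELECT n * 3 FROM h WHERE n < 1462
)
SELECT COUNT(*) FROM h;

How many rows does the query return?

Base: n=2.
Iteration 1: 2 < 1462 holds -> n = 2 * 3 = 6.
Iteration 2: 6 < 1462 holds -> n = 6 * 3 = 18.
Iteration 3: 18 < 1462 holds -> n = 18 * 3 = 54.
Iteration 4: 54 < 1462 holds -> n = 54 * 3 = 162.
Iteration 5: 162 < 1462 holds -> n = 162 * 3 = 486.
Iteration 6: 486 < 1462 holds -> n = 486 * 3 = 1458.
Iteration 7: 1458 < 1462 holds -> n = 1458 * 3 = 4374.
Iteration 8: 4374 < 1462 fails; recursion stops.
Total rows emitted: 8.

8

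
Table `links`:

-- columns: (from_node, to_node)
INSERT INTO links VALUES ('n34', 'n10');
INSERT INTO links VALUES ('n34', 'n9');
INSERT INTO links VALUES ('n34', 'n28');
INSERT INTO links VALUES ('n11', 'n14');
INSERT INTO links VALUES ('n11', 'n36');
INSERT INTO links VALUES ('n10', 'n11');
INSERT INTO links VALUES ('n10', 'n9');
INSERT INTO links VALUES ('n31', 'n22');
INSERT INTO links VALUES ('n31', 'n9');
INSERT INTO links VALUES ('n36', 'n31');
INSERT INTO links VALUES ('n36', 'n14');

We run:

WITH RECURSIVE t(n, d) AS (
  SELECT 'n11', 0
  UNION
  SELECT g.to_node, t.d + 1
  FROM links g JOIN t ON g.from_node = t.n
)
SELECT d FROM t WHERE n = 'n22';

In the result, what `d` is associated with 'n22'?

Base: (n11, d=0).
Iteration 1: edges from {n11} -> (n14, d=1), (n36, d=1).
Iteration 2: edges from {n14,n36} -> (n14, d=2), (n31, d=2).
Iteration 3: edges from {n14,n31} -> (n22, d=3), (n9, d=3).
Iteration 4: no outgoing edges from {n22,n9}; recursion stops.

3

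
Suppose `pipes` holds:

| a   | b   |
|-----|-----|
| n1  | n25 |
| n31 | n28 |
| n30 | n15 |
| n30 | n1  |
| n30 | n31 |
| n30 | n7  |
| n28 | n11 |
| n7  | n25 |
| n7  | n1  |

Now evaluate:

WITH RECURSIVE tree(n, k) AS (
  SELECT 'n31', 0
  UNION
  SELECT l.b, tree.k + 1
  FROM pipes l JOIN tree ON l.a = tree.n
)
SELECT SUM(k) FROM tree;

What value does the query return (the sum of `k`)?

Base: (n31, k=0).
Iteration 1: edges from {n31} -> (n28, k=1).
Iteration 2: edges from {n28} -> (n11, k=2).
Iteration 3: no outgoing edges from {n11}; recursion stops.
SUM(k) = 0 + 1 + 2 = 3.

3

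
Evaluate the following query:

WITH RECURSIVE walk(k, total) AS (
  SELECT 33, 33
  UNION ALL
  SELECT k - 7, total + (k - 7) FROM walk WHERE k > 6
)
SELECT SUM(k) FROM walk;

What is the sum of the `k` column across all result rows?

95

Base: k=33, total=33.
Iteration 1: 33 > 6 holds -> k = 33 - 7 = 26, total = 33 + 26 = 59.
Iteration 2: 26 > 6 holds -> k = 26 - 7 = 19, total = 59 + 19 = 78.
Iteration 3: 19 > 6 holds -> k = 19 - 7 = 12, total = 78 + 12 = 90.
Iteration 4: 12 > 6 holds -> k = 12 - 7 = 5, total = 90 + 5 = 95.
Iteration 5: 5 > 6 fails; recursion stops.
SUM(k) = 33 + 26 + 19 + 12 + 5 = 95.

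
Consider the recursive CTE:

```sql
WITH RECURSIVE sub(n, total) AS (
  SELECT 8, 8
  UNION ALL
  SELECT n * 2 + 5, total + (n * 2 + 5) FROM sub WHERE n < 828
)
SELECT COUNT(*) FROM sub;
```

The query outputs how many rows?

8

Base: n=8, total=8.
Iteration 1: 8 < 828 holds -> n = 8 * 2 + 5 = 21, total = 8 + 21 = 29.
Iteration 2: 21 < 828 holds -> n = 21 * 2 + 5 = 47, total = 29 + 47 = 76.
Iteration 3: 47 < 828 holds -> n = 47 * 2 + 5 = 99, total = 76 + 99 = 175.
Iteration 4: 99 < 828 holds -> n = 99 * 2 + 5 = 203, total = 175 + 203 = 378.
Iteration 5: 203 < 828 holds -> n = 203 * 2 + 5 = 411, total = 378 + 411 = 789.
Iteration 6: 411 < 828 holds -> n = 411 * 2 + 5 = 827, total = 789 + 827 = 1616.
Iteration 7: 827 < 828 holds -> n = 827 * 2 + 5 = 1659, total = 1616 + 1659 = 3275.
Iteration 8: 1659 < 828 fails; recursion stops.
Total rows emitted: 8.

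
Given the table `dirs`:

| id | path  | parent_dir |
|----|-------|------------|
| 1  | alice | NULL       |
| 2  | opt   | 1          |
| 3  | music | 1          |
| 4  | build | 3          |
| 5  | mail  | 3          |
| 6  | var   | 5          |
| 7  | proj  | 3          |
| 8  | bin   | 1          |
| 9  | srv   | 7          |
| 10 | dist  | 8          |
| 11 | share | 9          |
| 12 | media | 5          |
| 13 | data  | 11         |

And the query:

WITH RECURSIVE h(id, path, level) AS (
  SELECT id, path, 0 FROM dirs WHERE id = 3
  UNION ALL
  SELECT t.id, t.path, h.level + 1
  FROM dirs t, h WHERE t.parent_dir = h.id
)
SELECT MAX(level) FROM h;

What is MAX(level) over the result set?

Base: id=3 (music) at level 0.
Iteration 1: rows with parent_dir in {3} -> build (id 4, level 1), mail (id 5, level 1), proj (id 7, level 1).
Iteration 2: rows with parent_dir in {4,5,7} -> var (id 6, level 2), srv (id 9, level 2), media (id 12, level 2).
Iteration 3: rows with parent_dir in {6,9,12} -> share (id 11, level 3).
Iteration 4: rows with parent_dir in {11} -> data (id 13, level 4).
Iteration 5: no rows with parent_dir in {13}; recursion stops.
level values: 0, 1, 1, 1, 2, 2, 2, 3, 4; the maximum is 4.

4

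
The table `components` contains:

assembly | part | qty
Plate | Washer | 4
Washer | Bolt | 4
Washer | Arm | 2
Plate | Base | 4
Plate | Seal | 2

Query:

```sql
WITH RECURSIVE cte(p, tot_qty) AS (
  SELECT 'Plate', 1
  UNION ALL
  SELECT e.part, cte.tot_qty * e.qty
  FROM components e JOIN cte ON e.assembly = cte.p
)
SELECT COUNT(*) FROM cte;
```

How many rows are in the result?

6

Base: (Plate, tot_qty=1).
Iteration 1: components of {Plate} -> Base = 1*4 = 4, Seal = 1*2 = 2, Washer = 1*4 = 4.
Iteration 2: components of {Base,Seal,Washer} -> Arm = 4*2 = 8, Bolt = 4*4 = 16.
Iteration 3: no further components; recursion stops.
Total rows emitted: 6.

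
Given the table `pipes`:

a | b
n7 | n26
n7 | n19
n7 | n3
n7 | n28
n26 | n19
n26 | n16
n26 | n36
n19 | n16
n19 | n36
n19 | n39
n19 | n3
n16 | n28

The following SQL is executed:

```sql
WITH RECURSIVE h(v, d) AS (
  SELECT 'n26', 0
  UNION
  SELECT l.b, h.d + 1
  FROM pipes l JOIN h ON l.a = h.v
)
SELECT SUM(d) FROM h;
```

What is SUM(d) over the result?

Base: (n26, d=0).
Iteration 1: edges from {n26} -> (n16, d=1), (n19, d=1), (n36, d=1).
Iteration 2: edges from {n16,n19,n36} -> (n16, d=2), (n28, d=2), (n3, d=2), (n36, d=2), (n39, d=2).
Iteration 3: edges from {n16,n28,n3,n36,n39} -> (n28, d=3).
Iteration 4: no outgoing edges from {n28}; recursion stops.
SUM(d) = 0 + 1 + 1 + 1 + 2 + 2 + 2 + 2 + 2 + 3 = 16.

16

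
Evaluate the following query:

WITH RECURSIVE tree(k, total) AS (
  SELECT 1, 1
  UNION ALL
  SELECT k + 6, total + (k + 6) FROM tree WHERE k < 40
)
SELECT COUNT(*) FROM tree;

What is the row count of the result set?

Base: k=1, total=1.
Iteration 1: 1 < 40 holds -> k = 1 + 6 = 7, total = 1 + 7 = 8.
Iteration 2: 7 < 40 holds -> k = 7 + 6 = 13, total = 8 + 13 = 21.
Iteration 3: 13 < 40 holds -> k = 13 + 6 = 19, total = 21 + 19 = 40.
Iteration 4: 19 < 40 holds -> k = 19 + 6 = 25, total = 40 + 25 = 65.
Iteration 5: 25 < 40 holds -> k = 25 + 6 = 31, total = 65 + 31 = 96.
Iteration 6: 31 < 40 holds -> k = 31 + 6 = 37, total = 96 + 37 = 133.
Iteration 7: 37 < 40 holds -> k = 37 + 6 = 43, total = 133 + 43 = 176.
Iteration 8: 43 < 40 fails; recursion stops.
Total rows emitted: 8.

8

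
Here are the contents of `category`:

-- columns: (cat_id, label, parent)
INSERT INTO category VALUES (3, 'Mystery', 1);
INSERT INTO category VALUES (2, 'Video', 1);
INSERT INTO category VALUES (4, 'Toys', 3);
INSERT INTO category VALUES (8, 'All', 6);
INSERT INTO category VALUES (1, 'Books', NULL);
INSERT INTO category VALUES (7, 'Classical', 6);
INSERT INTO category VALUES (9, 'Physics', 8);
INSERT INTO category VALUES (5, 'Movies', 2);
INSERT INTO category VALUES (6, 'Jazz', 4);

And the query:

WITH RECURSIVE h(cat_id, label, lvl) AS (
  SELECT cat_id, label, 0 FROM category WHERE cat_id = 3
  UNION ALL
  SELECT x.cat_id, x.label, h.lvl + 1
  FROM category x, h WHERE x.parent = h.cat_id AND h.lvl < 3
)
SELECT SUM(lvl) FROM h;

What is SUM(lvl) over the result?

9

Base: cat_id=3 (Mystery) at lvl 0.
Iteration 1: rows with parent in {3} -> Toys (id 4, lvl 1).
Iteration 2: rows with parent in {4} -> Jazz (id 6, lvl 2).
Iteration 3: rows with parent in {6} -> Classical (id 7, lvl 3), All (id 8, lvl 3).
Iteration 4: lvl < 3 fails for all current rows; recursion stops.
SUM(lvl) = 0 + 1 + 2 + 3 + 3 = 9.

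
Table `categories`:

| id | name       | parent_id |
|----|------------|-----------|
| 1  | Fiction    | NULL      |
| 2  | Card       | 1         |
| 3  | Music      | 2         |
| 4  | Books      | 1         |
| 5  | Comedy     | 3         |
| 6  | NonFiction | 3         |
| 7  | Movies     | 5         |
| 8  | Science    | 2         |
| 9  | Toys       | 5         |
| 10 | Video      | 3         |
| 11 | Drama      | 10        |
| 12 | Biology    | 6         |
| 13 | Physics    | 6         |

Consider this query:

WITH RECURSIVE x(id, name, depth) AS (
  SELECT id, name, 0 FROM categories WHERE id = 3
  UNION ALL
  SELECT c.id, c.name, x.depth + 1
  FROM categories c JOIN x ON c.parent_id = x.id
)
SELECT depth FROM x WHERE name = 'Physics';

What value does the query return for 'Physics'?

2

Base: id=3 (Music) at depth 0.
Iteration 1: rows with parent_id in {3} -> Comedy (id 5, depth 1), NonFiction (id 6, depth 1), Video (id 10, depth 1).
Iteration 2: rows with parent_id in {5,6,10} -> Movies (id 7, depth 2), Toys (id 9, depth 2), Drama (id 11, depth 2), Biology (id 12, depth 2), Physics (id 13, depth 2).
Iteration 3: no rows with parent_id in {7,9,11,12,13}; recursion stops.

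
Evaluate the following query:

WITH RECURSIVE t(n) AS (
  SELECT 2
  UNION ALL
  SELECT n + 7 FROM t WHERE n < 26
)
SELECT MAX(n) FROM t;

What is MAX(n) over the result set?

Base: n=2.
Iteration 1: 2 < 26 holds -> n = 2 + 7 = 9.
Iteration 2: 9 < 26 holds -> n = 9 + 7 = 16.
Iteration 3: 16 < 26 holds -> n = 16 + 7 = 23.
Iteration 4: 23 < 26 holds -> n = 23 + 7 = 30.
Iteration 5: 30 < 26 fails; recursion stops.
n values: 2, 9, 16, 23, 30; the maximum is 30.

30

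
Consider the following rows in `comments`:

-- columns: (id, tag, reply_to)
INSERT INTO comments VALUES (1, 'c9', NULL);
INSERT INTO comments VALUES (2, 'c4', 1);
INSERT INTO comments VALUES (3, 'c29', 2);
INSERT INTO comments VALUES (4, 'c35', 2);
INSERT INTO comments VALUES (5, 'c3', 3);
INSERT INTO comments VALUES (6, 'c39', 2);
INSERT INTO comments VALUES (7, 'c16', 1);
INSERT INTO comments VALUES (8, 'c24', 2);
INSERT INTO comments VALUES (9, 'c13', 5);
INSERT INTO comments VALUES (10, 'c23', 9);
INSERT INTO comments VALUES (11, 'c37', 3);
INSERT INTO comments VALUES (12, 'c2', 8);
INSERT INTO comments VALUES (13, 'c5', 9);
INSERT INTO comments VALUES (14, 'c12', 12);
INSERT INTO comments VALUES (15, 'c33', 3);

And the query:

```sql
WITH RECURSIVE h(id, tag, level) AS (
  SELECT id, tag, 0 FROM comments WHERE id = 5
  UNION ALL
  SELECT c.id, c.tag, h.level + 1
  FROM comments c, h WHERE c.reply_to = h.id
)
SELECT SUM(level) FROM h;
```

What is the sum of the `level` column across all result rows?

Base: id=5 (c3) at level 0.
Iteration 1: rows with reply_to in {5} -> c13 (id 9, level 1).
Iteration 2: rows with reply_to in {9} -> c23 (id 10, level 2), c5 (id 13, level 2).
Iteration 3: no rows with reply_to in {10,13}; recursion stops.
SUM(level) = 0 + 1 + 2 + 2 = 5.

5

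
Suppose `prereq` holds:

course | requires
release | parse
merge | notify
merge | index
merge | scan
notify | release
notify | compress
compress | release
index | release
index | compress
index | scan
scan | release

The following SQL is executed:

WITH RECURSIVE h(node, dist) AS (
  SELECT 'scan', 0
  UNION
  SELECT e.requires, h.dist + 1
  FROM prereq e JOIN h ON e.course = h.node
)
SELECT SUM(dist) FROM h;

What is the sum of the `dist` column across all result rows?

Base: (scan, dist=0).
Iteration 1: edges from {scan} -> (release, dist=1).
Iteration 2: edges from {release} -> (parse, dist=2).
Iteration 3: no outgoing edges from {parse}; recursion stops.
SUM(dist) = 0 + 1 + 2 = 3.

3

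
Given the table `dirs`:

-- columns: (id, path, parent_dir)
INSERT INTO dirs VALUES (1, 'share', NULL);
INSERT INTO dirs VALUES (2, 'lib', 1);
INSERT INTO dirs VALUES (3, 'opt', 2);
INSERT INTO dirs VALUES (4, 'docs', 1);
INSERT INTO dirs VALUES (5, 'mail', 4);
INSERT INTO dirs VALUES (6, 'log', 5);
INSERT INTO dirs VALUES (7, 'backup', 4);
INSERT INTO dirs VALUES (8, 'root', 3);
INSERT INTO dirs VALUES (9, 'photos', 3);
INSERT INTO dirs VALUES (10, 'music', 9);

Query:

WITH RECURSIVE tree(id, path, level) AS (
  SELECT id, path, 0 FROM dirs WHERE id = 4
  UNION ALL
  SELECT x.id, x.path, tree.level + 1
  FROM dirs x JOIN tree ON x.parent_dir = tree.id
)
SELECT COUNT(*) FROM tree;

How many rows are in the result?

Base: id=4 (docs) at level 0.
Iteration 1: rows with parent_dir in {4} -> mail (id 5, level 1), backup (id 7, level 1).
Iteration 2: rows with parent_dir in {5,7} -> log (id 6, level 2).
Iteration 3: no rows with parent_dir in {6}; recursion stops.
Total rows emitted: 4.

4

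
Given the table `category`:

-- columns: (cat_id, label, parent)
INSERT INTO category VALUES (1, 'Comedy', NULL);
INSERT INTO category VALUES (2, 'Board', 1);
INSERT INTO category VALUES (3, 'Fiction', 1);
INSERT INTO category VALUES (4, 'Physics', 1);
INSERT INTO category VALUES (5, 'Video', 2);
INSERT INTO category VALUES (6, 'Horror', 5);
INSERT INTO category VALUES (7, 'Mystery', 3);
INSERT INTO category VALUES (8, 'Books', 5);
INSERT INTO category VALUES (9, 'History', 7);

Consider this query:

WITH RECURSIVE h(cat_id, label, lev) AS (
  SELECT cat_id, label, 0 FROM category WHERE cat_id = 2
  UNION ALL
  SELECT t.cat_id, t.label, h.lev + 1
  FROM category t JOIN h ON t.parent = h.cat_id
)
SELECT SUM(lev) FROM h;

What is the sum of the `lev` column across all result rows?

5

Base: cat_id=2 (Board) at lev 0.
Iteration 1: rows with parent in {2} -> Video (id 5, lev 1).
Iteration 2: rows with parent in {5} -> Horror (id 6, lev 2), Books (id 8, lev 2).
Iteration 3: no rows with parent in {6,8}; recursion stops.
SUM(lev) = 0 + 1 + 2 + 2 = 5.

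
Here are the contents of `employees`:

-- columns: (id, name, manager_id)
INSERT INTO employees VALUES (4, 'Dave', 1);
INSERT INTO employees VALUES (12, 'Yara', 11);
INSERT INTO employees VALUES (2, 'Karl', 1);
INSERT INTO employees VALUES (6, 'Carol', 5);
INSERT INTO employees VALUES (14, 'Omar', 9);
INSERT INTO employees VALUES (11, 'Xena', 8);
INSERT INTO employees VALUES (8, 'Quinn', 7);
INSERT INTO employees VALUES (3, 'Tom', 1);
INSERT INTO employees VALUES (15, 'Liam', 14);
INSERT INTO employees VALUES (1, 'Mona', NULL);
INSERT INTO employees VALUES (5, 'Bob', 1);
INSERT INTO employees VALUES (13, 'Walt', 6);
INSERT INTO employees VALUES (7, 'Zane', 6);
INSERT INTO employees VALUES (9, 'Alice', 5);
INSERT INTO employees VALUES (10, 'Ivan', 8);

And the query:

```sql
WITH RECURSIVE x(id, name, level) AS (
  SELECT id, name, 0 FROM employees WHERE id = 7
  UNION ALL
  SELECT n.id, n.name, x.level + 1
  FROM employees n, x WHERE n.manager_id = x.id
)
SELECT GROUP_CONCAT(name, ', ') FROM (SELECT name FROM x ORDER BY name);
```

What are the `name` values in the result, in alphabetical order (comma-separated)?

Ivan, Quinn, Xena, Yara, Zane

Base: id=7 (Zane) at level 0.
Iteration 1: rows with manager_id in {7} -> Quinn (id 8, level 1).
Iteration 2: rows with manager_id in {8} -> Ivan (id 10, level 2), Xena (id 11, level 2).
Iteration 3: rows with manager_id in {10,11} -> Yara (id 12, level 3).
Iteration 4: no rows with manager_id in {12}; recursion stops.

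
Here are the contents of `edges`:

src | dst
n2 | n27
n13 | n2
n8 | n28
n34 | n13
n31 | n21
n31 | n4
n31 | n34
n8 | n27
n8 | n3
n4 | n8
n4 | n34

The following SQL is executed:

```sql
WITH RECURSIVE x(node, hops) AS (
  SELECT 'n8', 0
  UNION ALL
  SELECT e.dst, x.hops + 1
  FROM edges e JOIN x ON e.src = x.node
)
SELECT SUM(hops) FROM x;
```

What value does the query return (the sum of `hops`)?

3

Base: (n8, hops=0).
Iteration 1: edges from {n8} -> (n27, hops=1), (n28, hops=1), (n3, hops=1).
Iteration 2: no outgoing edges from {n27,n28,n3}; recursion stops.
SUM(hops) = 0 + 1 + 1 + 1 = 3.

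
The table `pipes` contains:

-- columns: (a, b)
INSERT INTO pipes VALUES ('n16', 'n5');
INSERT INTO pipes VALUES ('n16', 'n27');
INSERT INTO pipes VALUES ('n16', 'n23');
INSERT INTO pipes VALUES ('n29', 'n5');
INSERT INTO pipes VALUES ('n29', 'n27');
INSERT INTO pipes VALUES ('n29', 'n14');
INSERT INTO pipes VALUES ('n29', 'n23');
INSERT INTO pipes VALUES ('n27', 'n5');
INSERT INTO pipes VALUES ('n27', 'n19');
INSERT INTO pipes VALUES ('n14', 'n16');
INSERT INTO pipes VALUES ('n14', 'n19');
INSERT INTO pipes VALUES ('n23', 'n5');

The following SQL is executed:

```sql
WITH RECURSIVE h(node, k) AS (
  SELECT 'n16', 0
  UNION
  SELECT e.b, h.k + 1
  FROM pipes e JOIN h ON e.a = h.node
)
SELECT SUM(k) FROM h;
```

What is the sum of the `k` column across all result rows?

7

Base: (n16, k=0).
Iteration 1: edges from {n16} -> (n23, k=1), (n27, k=1), (n5, k=1).
Iteration 2: edges from {n23,n27,n5} -> (n19, k=2), (n5, k=2). [UNION drops 1 duplicate row(s)]
Iteration 3: no outgoing edges from {n19,n5}; recursion stops.
SUM(k) = 0 + 1 + 1 + 1 + 2 + 2 = 7.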